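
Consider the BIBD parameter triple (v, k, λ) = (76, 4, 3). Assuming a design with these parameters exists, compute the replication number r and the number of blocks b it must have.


Any 2-(v, k, λ) BIBD satisfies two necessary conditions:
  (i)  Each point sits in r blocks, and counting incidences through any fixed point gives r(k − 1) = λ(v − 1), so r = λ(v − 1)/(k − 1).
  (ii) Total incidences bk = vr, so b = vr/k.
Step 1: r = λ(v − 1)/(k − 1) = 3·(76 − 1)/(4 − 1) = 3·75/3 = 225/3 = 75.
Step 2: b = vr/k = 76·75/4 = 5700/4 = 1425.
Check integrality: r = 75 ∈ Z ✓, b = 1425 ∈ Z ✓.
(These identities are necessary conditions: they determine r and b for any design with these parameters, but do not by themselves prove that one exists.)

r = 75, b = 1425.


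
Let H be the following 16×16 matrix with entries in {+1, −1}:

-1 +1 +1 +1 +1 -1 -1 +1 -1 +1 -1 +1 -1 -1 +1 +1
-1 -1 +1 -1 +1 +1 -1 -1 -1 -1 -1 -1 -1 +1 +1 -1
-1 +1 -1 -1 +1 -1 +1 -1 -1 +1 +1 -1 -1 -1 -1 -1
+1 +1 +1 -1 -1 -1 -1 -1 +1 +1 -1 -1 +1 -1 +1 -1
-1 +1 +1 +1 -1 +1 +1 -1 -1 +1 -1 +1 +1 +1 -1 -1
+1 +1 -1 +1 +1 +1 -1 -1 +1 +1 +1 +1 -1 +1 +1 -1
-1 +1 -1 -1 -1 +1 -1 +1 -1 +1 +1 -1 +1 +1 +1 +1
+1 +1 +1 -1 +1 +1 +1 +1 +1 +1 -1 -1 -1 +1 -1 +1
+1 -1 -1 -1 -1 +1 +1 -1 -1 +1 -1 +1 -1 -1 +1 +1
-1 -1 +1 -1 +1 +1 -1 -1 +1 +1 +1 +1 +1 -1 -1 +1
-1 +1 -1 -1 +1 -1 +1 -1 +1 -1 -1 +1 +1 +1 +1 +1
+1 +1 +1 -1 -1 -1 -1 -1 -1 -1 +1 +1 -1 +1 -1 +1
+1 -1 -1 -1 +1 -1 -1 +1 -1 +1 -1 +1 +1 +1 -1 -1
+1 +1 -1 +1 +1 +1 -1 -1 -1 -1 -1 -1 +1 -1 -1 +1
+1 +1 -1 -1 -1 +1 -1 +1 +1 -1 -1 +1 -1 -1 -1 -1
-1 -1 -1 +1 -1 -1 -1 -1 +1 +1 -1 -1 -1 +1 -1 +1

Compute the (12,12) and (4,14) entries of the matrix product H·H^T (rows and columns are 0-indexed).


Row 4 of H: [-1, 1, 1, 1, -1, 1, 1, -1, -1, 1, -1, 1, 1, 1, -1, -1].
Row 12 of H: [1, -1, -1, -1, 1, -1, -1, 1, -1, 1, -1, 1, 1, 1, -1, -1].
Row 14 of H: [1, 1, -1, -1, -1, 1, -1, 1, 1, -1, -1, 1, -1, -1, -1, -1].
(H·H^T)[12][12] = Σ_j H[12][j]·H[12][j] = (1)² + (-1)² + (-1)² + (-1)² + (1)² + (-1)² + (-1)² + (1)² + (-1)² + (1)² + (-1)² + (1)² + (1)² + (1)² + (-1)² + (-1)² = 1 + 1 + 1 + 1 + 1 + 1 + 1 + 1 + 1 + 1 + 1 + 1 + 1 + 1 + 1 + 1 = 16.
(H·H^T)[4][14] = Σ_j H[4][j]·H[14][j] = (-1)·(1) + (1)·(1) + (1)·(-1) + (1)·(-1) + (-1)·(-1) + (1)·(1) + (1)·(-1) + (-1)·(1) + (-1)·(1) + (1)·(-1) + (-1)·(-1) + (1)·(1) + (1)·(-1) + (1)·(-1) + (-1)·(-1) + (-1)·(-1) = -1 + 1 + -1 + -1 + 1 + 1 + -1 + -1 + -1 + -1 + 1 + 1 + -1 + -1 + 1 + 1 = -2.
Rows 4 and 14 are not orthogonal (dot product = -2 ≠ 0), so H is not a Hadamard matrix.

(12,12) entry = 16; (4,14) entry = -2.


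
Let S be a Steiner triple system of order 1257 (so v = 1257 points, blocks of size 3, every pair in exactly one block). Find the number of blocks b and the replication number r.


An STS(v) is a 2-(v, 3, 1) BIBD: block size k = 3, λ = 1.
Replication: r(k − 1) = λ(v − 1) ⇒ r·2 = 1257 − 1 = 1256 ⇒ r = 628.
Block count: b = v(v − 1)/6 = 1257·1256/6 = 1578792/6 = 263132.

r = 628, b = 263132.


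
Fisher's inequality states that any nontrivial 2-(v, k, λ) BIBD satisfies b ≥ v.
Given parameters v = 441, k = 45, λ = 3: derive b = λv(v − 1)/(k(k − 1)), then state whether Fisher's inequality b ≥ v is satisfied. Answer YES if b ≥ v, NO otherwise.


b = λv(v − 1)/(k(k − 1)) = 3·441·440/(45·44) = 582120/1980 = 294.
Compare with v = 441: b < v, so Fisher's inequality fails.

NO


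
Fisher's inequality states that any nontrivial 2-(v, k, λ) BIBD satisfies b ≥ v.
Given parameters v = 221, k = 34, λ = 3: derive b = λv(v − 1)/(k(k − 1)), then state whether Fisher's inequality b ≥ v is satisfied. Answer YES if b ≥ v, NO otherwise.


b = λv(v − 1)/(k(k − 1)) = 3·221·220/(34·33) = 145860/1122 = 130.
Compare with v = 221: b < v, so Fisher's inequality fails.

NO


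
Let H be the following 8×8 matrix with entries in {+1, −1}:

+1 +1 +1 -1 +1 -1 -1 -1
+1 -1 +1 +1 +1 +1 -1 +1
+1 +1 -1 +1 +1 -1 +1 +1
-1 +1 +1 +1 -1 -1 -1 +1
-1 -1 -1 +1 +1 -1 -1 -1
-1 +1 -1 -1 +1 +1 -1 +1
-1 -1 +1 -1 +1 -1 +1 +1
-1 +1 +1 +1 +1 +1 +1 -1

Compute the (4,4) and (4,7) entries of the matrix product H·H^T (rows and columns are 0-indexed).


Row 4 of H: [-1, -1, -1, 1, 1, -1, -1, -1].
Row 7 of H: [-1, 1, 1, 1, 1, 1, 1, -1].
(H·H^T)[4][4] = Σ_j H[4][j]·H[4][j] = (-1)² + (-1)² + (-1)² + (1)² + (1)² + (-1)² + (-1)² + (-1)² = 1 + 1 + 1 + 1 + 1 + 1 + 1 + 1 = 8.
(H·H^T)[4][7] = Σ_j H[4][j]·H[7][j] = (-1)·(-1) + (-1)·(1) + (-1)·(1) + (1)·(1) + (1)·(1) + (-1)·(1) + (-1)·(1) + (-1)·(-1) = 1 + -1 + -1 + 1 + 1 + -1 + -1 + 1 = 0.
So rows 4 and 7 are orthogonal; the diagonal entry equals n = 8.

(4,4) entry = 8; (4,7) entry = 0.


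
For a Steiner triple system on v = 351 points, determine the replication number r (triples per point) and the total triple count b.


An STS(v) is a 2-(v, 3, 1) BIBD: block size k = 3, λ = 1.
Replication: r(k − 1) = λ(v − 1) ⇒ r·2 = 351 − 1 = 350 ⇒ r = 175.
Block count: b = v(v − 1)/6 = 351·350/6 = 122850/6 = 20475.

r = 175, b = 20475.


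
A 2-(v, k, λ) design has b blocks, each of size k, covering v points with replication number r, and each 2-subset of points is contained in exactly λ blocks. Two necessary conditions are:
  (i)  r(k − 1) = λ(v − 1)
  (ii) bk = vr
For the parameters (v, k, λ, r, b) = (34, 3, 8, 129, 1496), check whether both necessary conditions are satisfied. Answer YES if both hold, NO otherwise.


Condition (i): r(k − 1) = 129·2 = 258; λ(v − 1) = 8·33 = 264. Match? NO.
Condition (ii): bk = 1496·3 = 4488; vr = 34·129 = 4386. Match? NO.
Both conditions hold? NO.

NO


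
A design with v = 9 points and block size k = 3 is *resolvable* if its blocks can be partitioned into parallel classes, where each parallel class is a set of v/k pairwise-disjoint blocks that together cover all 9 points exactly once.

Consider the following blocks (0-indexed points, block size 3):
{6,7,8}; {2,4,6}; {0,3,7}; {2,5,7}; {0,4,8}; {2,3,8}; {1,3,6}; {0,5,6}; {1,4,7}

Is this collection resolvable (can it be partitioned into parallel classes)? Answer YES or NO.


v = 9, block size k = 3, number of blocks = 9.
For resolvability, blocks must partition into parallel classes of size v/k = 3.
Total blocks must therefore be a multiple of 3: 9 = 3·3 + 0 ⇒ divisible ✓.
Consider block {6,7,8}. It intersects every other block in the collection, so no parallel class of size 3 can contain it.
Since every block must belong to some parallel class in a resolution, the collection cannot be partitioned into parallel classes.
Resolvable? NO.

NO


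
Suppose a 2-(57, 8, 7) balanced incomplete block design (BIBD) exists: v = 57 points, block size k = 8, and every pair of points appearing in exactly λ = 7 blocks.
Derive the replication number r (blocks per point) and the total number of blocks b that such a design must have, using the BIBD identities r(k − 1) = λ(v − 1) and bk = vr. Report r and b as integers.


Any 2-(v, k, λ) BIBD satisfies two necessary conditions:
  (i)  Each point sits in r blocks, and counting incidences through any fixed point gives r(k − 1) = λ(v − 1), so r = λ(v − 1)/(k − 1).
  (ii) Total incidences bk = vr, so b = vr/k.
Step 1: r = λ(v − 1)/(k − 1) = 7·(57 − 1)/(8 − 1) = 7·56/7 = 392/7 = 56.
Step 2: b = vr/k = 57·56/8 = 3192/8 = 399.
Check integrality: r = 56 ∈ Z ✓, b = 399 ∈ Z ✓.
(These identities are necessary conditions: they determine r and b for any design with these parameters, but do not by themselves prove that one exists.)

r = 56, b = 399.


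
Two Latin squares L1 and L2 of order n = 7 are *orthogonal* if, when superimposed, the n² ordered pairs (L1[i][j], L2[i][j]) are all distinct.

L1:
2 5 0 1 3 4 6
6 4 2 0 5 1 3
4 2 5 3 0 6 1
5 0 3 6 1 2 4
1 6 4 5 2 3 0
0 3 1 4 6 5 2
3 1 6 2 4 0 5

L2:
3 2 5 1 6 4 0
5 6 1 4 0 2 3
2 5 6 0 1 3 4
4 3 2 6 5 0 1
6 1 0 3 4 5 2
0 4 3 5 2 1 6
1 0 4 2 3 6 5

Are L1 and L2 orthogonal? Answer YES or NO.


Form the n² = 49 superimposed pairs (L1[i][j], L2[i][j]), row by row (rows and columns indexed from 0):
row 0: (2,3) (5,2) (0,5) (1,1) (3,6) (4,4) (6,0)
row 1: (6,5) (4,6) (2,1) (0,4) (5,0) (1,2) (3,3)
row 2: (4,2) (2,5) (5,6) (3,0) (0,1) (6,3) (1,4)
row 3: (5,4) (0,3) (3,2) (6,6) (1,5) (2,0) (4,1)
row 4: (1,6) (6,1) (4,0) (5,3) (2,4) (3,5) (0,2)
row 5: (0,0) (3,4) (1,3) (4,5) (6,2) (5,1) (2,6)
row 6: (3,1) (1,0) (6,4) (2,2) (4,3) (0,6) (5,5)
Orthogonality requires all 49 pairs distinct.
Check by first coordinate: for each symbol s of L1, list the L2 entries in the n cells where L1 = s; they must all differ.
  L1 = 0: L2 entries (in reading order) 5, 4, 1, 3, 2, 0, 6 — all 7 distinct ✓
  L1 = 1: L2 entries (in reading order) 1, 2, 4, 5, 6, 3, 0 — all 7 distinct ✓
  L1 = 2: L2 entries (in reading order) 3, 1, 5, 0, 4, 6, 2 — all 7 distinct ✓
  L1 = 3: L2 entries (in reading order) 6, 3, 0, 2, 5, 4, 1 — all 7 distinct ✓
  L1 = 4: L2 entries (in reading order) 4, 6, 2, 1, 0, 5, 3 — all 7 distinct ✓
  L1 = 5: L2 entries (in reading order) 2, 0, 6, 4, 3, 1, 5 — all 7 distinct ✓
  L1 = 6: L2 entries (in reading order) 0, 5, 3, 6, 1, 2, 4 — all 7 distinct ✓
Every symbol of L1 meets every symbol of L2 exactly once, so all 49 pairs are distinct (49 of 49).
Conclusion: YES.

YES


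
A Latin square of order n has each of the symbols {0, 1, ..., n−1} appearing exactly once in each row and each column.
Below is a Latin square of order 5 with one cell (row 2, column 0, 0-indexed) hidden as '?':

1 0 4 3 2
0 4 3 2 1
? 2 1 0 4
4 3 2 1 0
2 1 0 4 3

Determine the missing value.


Row 2 contains symbols [0, 1, 2, 4] — missing [3].
Column 0 contains symbols [0, 1, 2, 4] — missing [3].
The missing symbol must appear in both missing sets; intersection = [3].
Therefore the hidden value is 3.

Missing value = 3.


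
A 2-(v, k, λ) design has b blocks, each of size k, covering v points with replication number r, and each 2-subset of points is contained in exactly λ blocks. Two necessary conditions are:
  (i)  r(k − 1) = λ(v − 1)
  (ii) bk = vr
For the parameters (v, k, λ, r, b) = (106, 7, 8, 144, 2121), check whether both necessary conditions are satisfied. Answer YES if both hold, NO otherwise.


Condition (i): r(k − 1) = 144·6 = 864; λ(v − 1) = 8·105 = 840. Match? NO.
Condition (ii): bk = 2121·7 = 14847; vr = 106·144 = 15264. Match? NO.
Both conditions hold? NO.

NO


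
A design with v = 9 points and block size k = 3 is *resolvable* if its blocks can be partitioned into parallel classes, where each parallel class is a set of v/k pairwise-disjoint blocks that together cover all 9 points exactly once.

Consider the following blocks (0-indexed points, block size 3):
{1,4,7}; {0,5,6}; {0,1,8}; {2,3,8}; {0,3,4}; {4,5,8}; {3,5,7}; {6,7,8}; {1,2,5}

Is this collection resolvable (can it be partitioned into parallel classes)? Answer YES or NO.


v = 9, block size k = 3, number of blocks = 9.
For resolvability, blocks must partition into parallel classes of size v/k = 3.
Total blocks must therefore be a multiple of 3: 9 = 3·3 + 0 ⇒ divisible ✓.
Consider block {0,1,8}. The only other block(s) in the collection disjoint from it are {3,5,7} — just 1 block(s). Any parallel class containing {0,1,8} would need 2 other blocks each disjoint from it, so no parallel class of size 3 can contain {0,1,8}.
Since every block must belong to some parallel class in a resolution, the collection cannot be partitioned into parallel classes.
Resolvable? NO.

NO


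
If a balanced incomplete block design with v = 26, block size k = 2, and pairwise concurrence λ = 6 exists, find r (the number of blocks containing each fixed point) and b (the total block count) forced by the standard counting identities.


Any 2-(v, k, λ) BIBD satisfies two necessary conditions:
  (i)  Each point sits in r blocks, and counting incidences through any fixed point gives r(k − 1) = λ(v − 1), so r = λ(v − 1)/(k − 1).
  (ii) Total incidences bk = vr, so b = vr/k.
Step 1: r = λ(v − 1)/(k − 1) = 6·(26 − 1)/(2 − 1) = 6·25/1 = 150/1 = 150.
Step 2: b = vr/k = 26·150/2 = 3900/2 = 1950.
Check integrality: r = 150 ∈ Z ✓, b = 1950 ∈ Z ✓.
(These identities are necessary conditions: they determine r and b for any design with these parameters, but do not by themselves prove that one exists.)

r = 150, b = 1950.


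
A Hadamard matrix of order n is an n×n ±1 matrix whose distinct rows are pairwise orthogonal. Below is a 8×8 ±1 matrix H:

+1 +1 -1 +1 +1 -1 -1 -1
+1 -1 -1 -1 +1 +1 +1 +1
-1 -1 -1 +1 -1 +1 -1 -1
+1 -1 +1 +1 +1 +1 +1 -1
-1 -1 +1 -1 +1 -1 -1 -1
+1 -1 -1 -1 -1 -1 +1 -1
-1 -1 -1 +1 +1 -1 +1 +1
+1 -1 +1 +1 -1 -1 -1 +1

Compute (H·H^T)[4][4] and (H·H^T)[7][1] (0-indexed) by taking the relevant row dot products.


Row 1 of H: [1, -1, -1, -1, 1, 1, 1, 1].
Row 4 of H: [-1, -1, 1, -1, 1, -1, -1, -1].
Row 7 of H: [1, -1, 1, 1, -1, -1, -1, 1].
(H·H^T)[4][4] = Σ_j H[4][j]·H[4][j] = (-1)² + (-1)² + (1)² + (-1)² + (1)² + (-1)² + (-1)² + (-1)² = 1 + 1 + 1 + 1 + 1 + 1 + 1 + 1 = 8.
(H·H^T)[7][1] = Σ_j H[7][j]·H[1][j] = (1)·(1) + (-1)·(-1) + (1)·(-1) + (1)·(-1) + (-1)·(1) + (-1)·(1) + (-1)·(1) + (1)·(1) = 1 + 1 + -1 + -1 + -1 + -1 + -1 + 1 = -2.
Rows 7 and 1 are not orthogonal (dot product = -2 ≠ 0), so H is not a Hadamard matrix.

(4,4) entry = 8; (7,1) entry = -2.


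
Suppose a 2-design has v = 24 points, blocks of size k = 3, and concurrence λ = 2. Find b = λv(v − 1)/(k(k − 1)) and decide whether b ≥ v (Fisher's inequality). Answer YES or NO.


b = λv(v − 1)/(k(k − 1)) = 2·24·23/(3·2) = 1104/6 = 184.
Compare with v = 24: b ≥ v, so Fisher's inequality holds.

YES


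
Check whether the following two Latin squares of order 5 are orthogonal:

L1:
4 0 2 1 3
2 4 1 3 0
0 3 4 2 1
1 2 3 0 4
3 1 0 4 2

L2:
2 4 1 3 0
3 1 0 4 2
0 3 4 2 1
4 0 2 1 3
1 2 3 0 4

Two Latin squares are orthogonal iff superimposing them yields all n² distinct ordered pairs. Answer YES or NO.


Form the n² = 25 superimposed pairs (L1[i][j], L2[i][j]), row by row (rows and columns indexed from 0):
row 0: (4,2) (0,4) (2,1) (1,3) (3,0)
row 1: (2,3) (4,1) (1,0) (3,4) (0,2)
row 2: (0,0) (3,3) (4,4) (2,2) (1,1)
row 3: (1,4) (2,0) (3,2) (0,1) (4,3)
row 4: (3,1) (1,2) (0,3) (4,0) (2,4)
Orthogonality requires all 25 pairs distinct.
Check by first coordinate: for each symbol s of L1, list the L2 entries in the n cells where L1 = s; they must all differ.
  L1 = 0: L2 entries (in reading order) 4, 2, 0, 1, 3 — all 5 distinct ✓
  L1 = 1: L2 entries (in reading order) 3, 0, 1, 4, 2 — all 5 distinct ✓
  L1 = 2: L2 entries (in reading order) 1, 3, 2, 0, 4 — all 5 distinct ✓
  L1 = 3: L2 entries (in reading order) 0, 4, 3, 2, 1 — all 5 distinct ✓
  L1 = 4: L2 entries (in reading order) 2, 1, 4, 3, 0 — all 5 distinct ✓
Every symbol of L1 meets every symbol of L2 exactly once, so all 25 pairs are distinct (25 of 25).
Conclusion: YES.

YES


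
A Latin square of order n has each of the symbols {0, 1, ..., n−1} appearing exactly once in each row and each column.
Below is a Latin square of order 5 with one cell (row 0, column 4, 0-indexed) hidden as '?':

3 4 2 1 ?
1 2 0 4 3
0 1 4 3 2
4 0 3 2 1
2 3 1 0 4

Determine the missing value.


Row 0 contains symbols [1, 2, 3, 4] — missing [0].
Column 4 contains symbols [1, 2, 3, 4] — missing [0].
The missing symbol must appear in both missing sets; intersection = [0].
Therefore the hidden value is 0.

Missing value = 0.


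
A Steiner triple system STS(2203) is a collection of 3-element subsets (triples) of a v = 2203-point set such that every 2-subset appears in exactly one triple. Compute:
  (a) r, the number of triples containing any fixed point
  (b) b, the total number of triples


An STS(v) is a 2-(v, 3, 1) BIBD: block size k = 3, λ = 1.
Replication: r(k − 1) = λ(v − 1) ⇒ r·2 = 2203 − 1 = 2202 ⇒ r = 1101.
Block count: b = v(v − 1)/6 = 2203·2202/6 = 4851006/6 = 808501.

r = 1101, b = 808501.


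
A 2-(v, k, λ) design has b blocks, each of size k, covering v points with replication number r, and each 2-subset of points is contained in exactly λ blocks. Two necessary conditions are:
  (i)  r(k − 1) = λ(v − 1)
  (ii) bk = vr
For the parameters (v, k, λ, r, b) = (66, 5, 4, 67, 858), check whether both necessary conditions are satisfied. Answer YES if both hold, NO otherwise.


Condition (i): r(k − 1) = 67·4 = 268; λ(v − 1) = 4·65 = 260. Match? NO.
Condition (ii): bk = 858·5 = 4290; vr = 66·67 = 4422. Match? NO.
Both conditions hold? NO.

NO


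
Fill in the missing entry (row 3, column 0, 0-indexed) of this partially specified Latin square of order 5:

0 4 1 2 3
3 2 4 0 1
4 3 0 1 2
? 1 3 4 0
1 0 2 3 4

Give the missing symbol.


Row 3 contains symbols [0, 1, 3, 4] — missing [2].
Column 0 contains symbols [0, 1, 3, 4] — missing [2].
The missing symbol must appear in both missing sets; intersection = [2].
Therefore the hidden value is 2.

Missing value = 2.


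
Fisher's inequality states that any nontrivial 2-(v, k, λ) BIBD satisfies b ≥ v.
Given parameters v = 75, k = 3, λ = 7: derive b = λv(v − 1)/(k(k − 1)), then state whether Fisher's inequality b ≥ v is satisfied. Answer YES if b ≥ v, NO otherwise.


r = λ(v − 1)/(k − 1) = 7·74/2 = 259.
b = vr/k = 75·259/3 = 6475.
Fisher's inequality: b ≥ v ⇔ 6475 ≥ 75? YES.

YES


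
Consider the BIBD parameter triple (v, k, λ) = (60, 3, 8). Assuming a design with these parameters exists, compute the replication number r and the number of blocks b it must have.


Any 2-(v, k, λ) BIBD satisfies two necessary conditions:
  (i)  Each point sits in r blocks, and counting incidences through any fixed point gives r(k − 1) = λ(v − 1), so r = λ(v − 1)/(k − 1).
  (ii) Total incidences bk = vr, so b = vr/k.
Step 1: r = λ(v − 1)/(k − 1) = 8·(60 − 1)/(3 − 1) = 8·59/2 = 472/2 = 236.
Step 2: b = vr/k = 60·236/3 = 14160/3 = 4720.
Check integrality: r = 236 ∈ Z ✓, b = 4720 ∈ Z ✓.
(These identities are necessary conditions: they determine r and b for any design with these parameters, but do not by themselves prove that one exists.)

r = 236, b = 4720.


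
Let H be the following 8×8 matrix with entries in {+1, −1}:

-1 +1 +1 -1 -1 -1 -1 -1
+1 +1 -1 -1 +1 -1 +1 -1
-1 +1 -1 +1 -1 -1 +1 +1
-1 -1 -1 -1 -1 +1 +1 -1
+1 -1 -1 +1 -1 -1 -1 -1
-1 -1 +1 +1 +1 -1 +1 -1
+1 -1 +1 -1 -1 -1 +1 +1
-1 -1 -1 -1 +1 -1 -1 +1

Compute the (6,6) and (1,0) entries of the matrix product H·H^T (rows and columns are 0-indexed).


Row 0 of H: [-1, 1, 1, -1, -1, -1, -1, -1].
Row 1 of H: [1, 1, -1, -1, 1, -1, 1, -1].
Row 6 of H: [1, -1, 1, -1, -1, -1, 1, 1].
(H·H^T)[6][6] = Σ_j H[6][j]·H[6][j] = (1)² + (-1)² + (1)² + (-1)² + (-1)² + (-1)² + (1)² + (1)² = 1 + 1 + 1 + 1 + 1 + 1 + 1 + 1 = 8.
(H·H^T)[1][0] = Σ_j H[1][j]·H[0][j] = (1)·(-1) + (1)·(1) + (-1)·(1) + (-1)·(-1) + (1)·(-1) + (-1)·(-1) + (1)·(-1) + (-1)·(-1) = -1 + 1 + -1 + 1 + -1 + 1 + -1 + 1 = 0.
So rows 1 and 0 are orthogonal; the diagonal entry equals n = 8.

(6,6) entry = 8; (1,0) entry = 0.


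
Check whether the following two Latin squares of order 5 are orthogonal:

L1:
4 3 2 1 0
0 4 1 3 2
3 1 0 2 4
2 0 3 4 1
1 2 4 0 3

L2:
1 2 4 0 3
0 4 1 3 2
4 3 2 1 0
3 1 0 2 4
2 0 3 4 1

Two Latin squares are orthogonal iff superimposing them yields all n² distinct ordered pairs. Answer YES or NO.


Form the n² = 25 superimposed pairs (L1[i][j], L2[i][j]), row by row (rows and columns indexed from 0):
row 0: (4,1) (3,2) (2,4) (1,0) (0,3)
row 1: (0,0) (4,4) (1,1) (3,3) (2,2)
row 2: (3,4) (1,3) (0,2) (2,1) (4,0)
row 3: (2,3) (0,1) (3,0) (4,2) (1,4)
row 4: (1,2) (2,0) (4,3) (0,4) (3,1)
Orthogonality requires all 25 pairs distinct.
Check by first coordinate: for each symbol s of L1, list the L2 entries in the n cells where L1 = s; they must all differ.
  L1 = 0: L2 entries (in reading order) 3, 0, 2, 1, 4 — all 5 distinct ✓
  L1 = 1: L2 entries (in reading order) 0, 1, 3, 4, 2 — all 5 distinct ✓
  L1 = 2: L2 entries (in reading order) 4, 2, 1, 3, 0 — all 5 distinct ✓
  L1 = 3: L2 entries (in reading order) 2, 3, 4, 0, 1 — all 5 distinct ✓
  L1 = 4: L2 entries (in reading order) 1, 4, 0, 2, 3 — all 5 distinct ✓
Every symbol of L1 meets every symbol of L2 exactly once, so all 25 pairs are distinct (25 of 25).
Conclusion: YES.

YES


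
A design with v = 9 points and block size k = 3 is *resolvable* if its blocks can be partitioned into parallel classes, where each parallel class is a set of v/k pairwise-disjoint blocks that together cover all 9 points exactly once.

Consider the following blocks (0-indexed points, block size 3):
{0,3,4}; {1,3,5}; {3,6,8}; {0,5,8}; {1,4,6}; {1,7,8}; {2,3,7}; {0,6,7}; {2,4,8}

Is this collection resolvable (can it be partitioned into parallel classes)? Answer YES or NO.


v = 9, block size k = 3, number of blocks = 9.
For resolvability, blocks must partition into parallel classes of size v/k = 3.
Total blocks must therefore be a multiple of 3: 9 = 3·3 + 0 ⇒ divisible ✓.
Consider block {0,3,4}. The only other block(s) in the collection disjoint from it are {1,7,8} — just 1 block(s). Any parallel class containing {0,3,4} would need 2 other blocks each disjoint from it, so no parallel class of size 3 can contain {0,3,4}.
Since every block must belong to some parallel class in a resolution, the collection cannot be partitioned into parallel classes.
Resolvable? NO.

NO


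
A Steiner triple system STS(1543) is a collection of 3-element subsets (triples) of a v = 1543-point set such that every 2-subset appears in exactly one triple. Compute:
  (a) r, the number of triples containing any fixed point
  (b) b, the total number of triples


An STS(v) is a 2-(v, 3, 1) BIBD: block size k = 3, λ = 1.
Replication: r(k − 1) = λ(v − 1) ⇒ r·2 = 1543 − 1 = 1542 ⇒ r = 771.
Block count: b = v(v − 1)/6 = 1543·1542/6 = 2379306/6 = 396551.

r = 771, b = 396551.


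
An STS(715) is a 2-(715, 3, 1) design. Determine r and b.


An STS(v) is a 2-(v, 3, 1) BIBD: block size k = 3, λ = 1.
Replication: r(k − 1) = λ(v − 1) ⇒ r·2 = 715 − 1 = 714 ⇒ r = 357.
Block count: bk = vr ⇒ b·3 = 715·357 = 255255 ⇒ b = 85085.
(Check via b = v(v − 1)/6 = 715·714/6 = 510510/6 = 85085.)

r = 357, b = 85085.


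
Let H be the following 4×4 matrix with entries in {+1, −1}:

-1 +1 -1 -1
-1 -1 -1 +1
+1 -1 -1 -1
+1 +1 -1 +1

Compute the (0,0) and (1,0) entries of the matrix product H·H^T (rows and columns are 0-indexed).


Row 0 of H: [-1, 1, -1, -1].
Row 1 of H: [-1, -1, -1, 1].
(H·H^T)[0][0] = Σ_j H[0][j]·H[0][j] = (-1)² + (1)² + (-1)² + (-1)² = 1 + 1 + 1 + 1 = 4.
(H·H^T)[1][0] = Σ_j H[1][j]·H[0][j] = (-1)·(-1) + (-1)·(1) + (-1)·(-1) + (1)·(-1) = 1 + -1 + 1 + -1 = 0.
So rows 1 and 0 are orthogonal; the diagonal entry equals n = 4.

(0,0) entry = 4; (1,0) entry = 0.


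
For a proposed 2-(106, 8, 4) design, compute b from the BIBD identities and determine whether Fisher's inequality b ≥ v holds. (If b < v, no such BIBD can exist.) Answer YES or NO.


r = λ(v − 1)/(k − 1) = 4·105/7 = 60.
b = vr/k = 106·60/8 = 795.
Fisher's inequality: b ≥ v ⇔ 795 ≥ 106? YES.

YES


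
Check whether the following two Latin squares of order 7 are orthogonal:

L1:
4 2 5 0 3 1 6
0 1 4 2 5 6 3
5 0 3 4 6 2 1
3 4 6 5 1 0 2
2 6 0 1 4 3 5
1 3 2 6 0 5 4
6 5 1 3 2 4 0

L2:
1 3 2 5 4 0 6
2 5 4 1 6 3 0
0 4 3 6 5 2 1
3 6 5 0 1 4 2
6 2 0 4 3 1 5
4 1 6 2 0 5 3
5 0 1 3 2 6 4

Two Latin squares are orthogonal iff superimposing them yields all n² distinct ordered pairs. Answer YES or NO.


Form the n² = 49 superimposed pairs (L1[i][j], L2[i][j]), row by row (rows and columns indexed from 0):
row 0: (4,1) (2,3) (5,2) (0,5) (3,4) (1,0) (6,6)
row 1: (0,2) (1,5) (4,4) (2,1) (5,6) (6,3) (3,0)
row 2: (5,0) (0,4) (3,3) (4,6) (6,5) (2,2) (1,1)
row 3: (3,3) (4,6) (6,5) (5,0) (1,1) (0,4) (2,2)
row 4: (2,6) (6,2) (0,0) (1,4) (4,3) (3,1) (5,5)
row 5: (1,4) (3,1) (2,6) (6,2) (0,0) (5,5) (4,3)
row 6: (6,5) (5,0) (1,1) (3,3) (2,2) (4,6) (0,4)
Orthogonality requires all 49 pairs distinct.
But the pair (3,3) repeats: cell (2,2) has L1 = 3, L2 = 3, and cell (3,0) has L1 = 3, L2 = 3.
A repeated pair means some other pair never occurs (only 28 distinct pairs out of 49), so the squares are not orthogonal.
Conclusion: NO.

NO


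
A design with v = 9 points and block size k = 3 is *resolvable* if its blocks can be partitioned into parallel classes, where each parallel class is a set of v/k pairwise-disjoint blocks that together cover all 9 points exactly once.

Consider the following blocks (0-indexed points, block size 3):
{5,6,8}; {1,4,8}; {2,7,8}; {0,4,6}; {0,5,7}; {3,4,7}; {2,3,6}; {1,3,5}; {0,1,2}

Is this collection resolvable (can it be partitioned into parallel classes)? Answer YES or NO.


v = 9, block size k = 3, number of blocks = 9.
For resolvability, blocks must partition into parallel classes of size v/k = 3.
Total blocks must therefore be a multiple of 3: 9 = 3·3 + 0 ⇒ divisible ✓.
Greedy packing gives 3 candidate class(es). Each should be a full parallel class (size 3, covers all 9 points).
  Class 1 (3 blocks): {5,6,8}; {3,4,7}; {0,1,2}. Points covered: [0, 1, 2, 3, 4, 5, 6, 7, 8].
  Class 2 (3 blocks): {1,4,8}; {0,5,7}; {2,3,6}. Points covered: [0, 1, 2, 3, 4, 5, 6, 7, 8].
  Class 3 (3 blocks): {2,7,8}; {0,4,6}; {1,3,5}. Points covered: [0, 1, 2, 3, 4, 5, 6, 7, 8].
All classes full (size 3)? YES. All classes cover every point? YES.
Resolvable? YES.

YES


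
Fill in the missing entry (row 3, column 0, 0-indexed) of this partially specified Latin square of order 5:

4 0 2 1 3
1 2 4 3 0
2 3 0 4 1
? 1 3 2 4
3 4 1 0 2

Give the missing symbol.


Row 3 contains symbols [1, 2, 3, 4] — missing [0].
Column 0 contains symbols [1, 2, 3, 4] — missing [0].
The missing symbol must appear in both missing sets; intersection = [0].
Therefore the hidden value is 0.

Missing value = 0.


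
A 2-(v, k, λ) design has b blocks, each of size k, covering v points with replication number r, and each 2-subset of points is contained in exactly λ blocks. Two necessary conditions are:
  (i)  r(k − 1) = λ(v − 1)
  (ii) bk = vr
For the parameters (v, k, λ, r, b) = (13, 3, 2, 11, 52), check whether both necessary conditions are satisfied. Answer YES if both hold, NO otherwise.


Condition (i): r(k − 1) = 11·2 = 22; λ(v − 1) = 2·12 = 24. Match? NO.
Condition (ii): bk = 52·3 = 156; vr = 13·11 = 143. Match? NO.
Both conditions hold? NO.

NO


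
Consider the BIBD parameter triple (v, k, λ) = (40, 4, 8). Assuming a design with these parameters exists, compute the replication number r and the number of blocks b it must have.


Any 2-(v, k, λ) BIBD satisfies two necessary conditions:
  (i)  Each point sits in r blocks, and counting incidences through any fixed point gives r(k − 1) = λ(v − 1), so r = λ(v − 1)/(k − 1).
  (ii) Total incidences bk = vr, so b = vr/k.
Step 1: r = λ(v − 1)/(k − 1) = 8·(40 − 1)/(4 − 1) = 8·39/3 = 312/3 = 104.
Step 2: b = vr/k = 40·104/4 = 4160/4 = 1040.
Check integrality: r = 104 ∈ Z ✓, b = 1040 ∈ Z ✓.
(These identities are necessary conditions: they determine r and b for any design with these parameters, but do not by themselves prove that one exists.)

r = 104, b = 1040.


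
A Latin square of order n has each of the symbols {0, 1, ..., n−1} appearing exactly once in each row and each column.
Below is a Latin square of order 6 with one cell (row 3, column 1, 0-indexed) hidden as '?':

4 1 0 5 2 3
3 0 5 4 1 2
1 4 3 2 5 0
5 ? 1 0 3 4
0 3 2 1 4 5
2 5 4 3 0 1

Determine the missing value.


Row 3 contains symbols [0, 1, 3, 4, 5] — missing [2].
Column 1 contains symbols [0, 1, 3, 4, 5] — missing [2].
The missing symbol must appear in both missing sets; intersection = [2].
Therefore the hidden value is 2.

Missing value = 2.


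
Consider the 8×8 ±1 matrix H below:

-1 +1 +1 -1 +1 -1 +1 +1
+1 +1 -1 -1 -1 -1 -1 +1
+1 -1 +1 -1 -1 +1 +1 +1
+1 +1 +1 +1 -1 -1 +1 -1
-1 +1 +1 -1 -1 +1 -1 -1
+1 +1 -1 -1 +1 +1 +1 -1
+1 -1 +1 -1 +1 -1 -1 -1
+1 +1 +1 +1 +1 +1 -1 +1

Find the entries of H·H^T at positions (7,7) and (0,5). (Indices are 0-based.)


Row 0 of H: [-1, 1, 1, -1, 1, -1, 1, 1].
Row 5 of H: [1, 1, -1, -1, 1, 1, 1, -1].
Row 7 of H: [1, 1, 1, 1, 1, 1, -1, 1].
(H·H^T)[7][7] = Σ_j H[7][j]·H[7][j] = (1)² + (1)² + (1)² + (1)² + (1)² + (1)² + (-1)² + (1)² = 1 + 1 + 1 + 1 + 1 + 1 + 1 + 1 = 8.
(H·H^T)[0][5] = Σ_j H[0][j]·H[5][j] = (-1)·(1) + (1)·(1) + (1)·(-1) + (-1)·(-1) + (1)·(1) + (-1)·(1) + (1)·(1) + (1)·(-1) = -1 + 1 + -1 + 1 + 1 + -1 + 1 + -1 = 0.
So rows 0 and 5 are orthogonal; the diagonal entry equals n = 8.

(7,7) entry = 8; (0,5) entry = 0.


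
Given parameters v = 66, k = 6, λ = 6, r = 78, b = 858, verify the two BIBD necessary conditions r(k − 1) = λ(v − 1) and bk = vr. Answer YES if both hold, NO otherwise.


Condition (i): r(k − 1) = 78·5 = 390; λ(v − 1) = 6·65 = 390. Match? YES.
Condition (ii): bk = 858·6 = 5148; vr = 66·78 = 5148. Match? YES.
Both conditions hold? YES.

YES


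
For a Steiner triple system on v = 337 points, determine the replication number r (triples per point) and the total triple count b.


An STS(v) is a 2-(v, 3, 1) BIBD: block size k = 3, λ = 1.
Replication: r(k − 1) = λ(v − 1) ⇒ r·2 = 337 − 1 = 336 ⇒ r = 168.
Block count: b = v(v − 1)/6 = 337·336/6 = 113232/6 = 18872.

r = 168, b = 18872.


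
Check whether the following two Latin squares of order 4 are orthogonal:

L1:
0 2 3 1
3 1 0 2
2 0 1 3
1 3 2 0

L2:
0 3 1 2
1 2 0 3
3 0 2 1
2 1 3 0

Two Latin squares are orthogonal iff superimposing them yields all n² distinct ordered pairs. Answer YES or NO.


Form the n² = 16 superimposed pairs (L1[i][j], L2[i][j]), row by row (rows and columns indexed from 0):
row 0: (0,0) (2,3) (3,1) (1,2)
row 1: (3,1) (1,2) (0,0) (2,3)
row 2: (2,3) (0,0) (1,2) (3,1)
row 3: (1,2) (3,1) (2,3) (0,0)
Orthogonality requires all 16 pairs distinct.
But the pair (3,1) repeats: cell (0,2) has L1 = 3, L2 = 1, and cell (1,0) has L1 = 3, L2 = 1.
A repeated pair means some other pair never occurs (only 4 distinct pairs out of 16), so the squares are not orthogonal.
Conclusion: NO.

NO


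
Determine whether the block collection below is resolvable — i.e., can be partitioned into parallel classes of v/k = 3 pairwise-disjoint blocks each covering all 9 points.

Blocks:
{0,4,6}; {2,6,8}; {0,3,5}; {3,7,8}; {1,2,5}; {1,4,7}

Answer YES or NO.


v = 9, block size k = 3, number of blocks = 6.
For resolvability, blocks must partition into parallel classes of size v/k = 3.
Total blocks must therefore be a multiple of 3: 6 = 3·2 + 0 ⇒ divisible ✓.
Greedy packing gives 2 candidate class(es). Each should be a full parallel class (size 3, covers all 9 points).
  Class 1 (3 blocks): {0,4,6}; {3,7,8}; {1,2,5}. Points covered: [0, 1, 2, 3, 4, 5, 6, 7, 8].
  Class 2 (3 blocks): {2,6,8}; {0,3,5}; {1,4,7}. Points covered: [0, 1, 2, 3, 4, 5, 6, 7, 8].
All classes full (size 3)? YES. All classes cover every point? YES.
Resolvable? YES.

YES


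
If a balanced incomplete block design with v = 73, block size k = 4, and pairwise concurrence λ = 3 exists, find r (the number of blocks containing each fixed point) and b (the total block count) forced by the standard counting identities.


Any 2-(v, k, λ) BIBD satisfies two necessary conditions:
  (i)  Each point sits in r blocks, and counting incidences through any fixed point gives r(k − 1) = λ(v − 1), so r = λ(v − 1)/(k − 1).
  (ii) Total incidences bk = vr, so b = vr/k.
Step 1: r = λ(v − 1)/(k − 1) = 3·(73 − 1)/(4 − 1) = 3·72/3 = 216/3 = 72.
Step 2: b = vr/k = 73·72/4 = 5256/4 = 1314.
Check integrality: r = 72 ∈ Z ✓, b = 1314 ∈ Z ✓.
(These identities are necessary conditions: they determine r and b for any design with these parameters, but do not by themselves prove that one exists.)

r = 72, b = 1314.


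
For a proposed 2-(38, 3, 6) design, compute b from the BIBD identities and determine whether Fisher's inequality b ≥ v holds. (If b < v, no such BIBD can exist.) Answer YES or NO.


r = λ(v − 1)/(k − 1) = 6·37/2 = 111.
b = vr/k = 38·111/3 = 1406.
Fisher's inequality: b ≥ v ⇔ 1406 ≥ 38? YES.

YES


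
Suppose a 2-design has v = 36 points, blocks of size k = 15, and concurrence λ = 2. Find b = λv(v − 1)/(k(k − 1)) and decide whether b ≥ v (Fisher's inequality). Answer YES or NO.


r = λ(v − 1)/(k − 1) = 2·35/14 = 5.
b = vr/k = 36·5/15 = 12.
Fisher's inequality: b ≥ v ⇔ 12 ≥ 36? NO.

NO


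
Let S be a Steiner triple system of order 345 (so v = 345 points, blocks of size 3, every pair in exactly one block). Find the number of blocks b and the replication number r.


An STS(v) is a 2-(v, 3, 1) BIBD: block size k = 3, λ = 1.
Replication: r(k − 1) = λ(v − 1) ⇒ r·2 = 345 − 1 = 344 ⇒ r = 172.
Block count: b = v(v − 1)/6 = 345·344/6 = 118680/6 = 19780.
(Check via bk = vr: 19780·3 = 59340 = 345·172 = 59340 ✓.)

r = 172, b = 19780.


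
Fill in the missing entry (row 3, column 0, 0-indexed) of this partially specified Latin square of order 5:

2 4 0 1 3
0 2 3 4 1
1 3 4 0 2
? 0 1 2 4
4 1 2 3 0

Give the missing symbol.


Row 3 contains symbols [0, 1, 2, 4] — missing [3].
Column 0 contains symbols [0, 1, 2, 4] — missing [3].
The missing symbol must appear in both missing sets; intersection = [3].
Therefore the hidden value is 3.

Missing value = 3.


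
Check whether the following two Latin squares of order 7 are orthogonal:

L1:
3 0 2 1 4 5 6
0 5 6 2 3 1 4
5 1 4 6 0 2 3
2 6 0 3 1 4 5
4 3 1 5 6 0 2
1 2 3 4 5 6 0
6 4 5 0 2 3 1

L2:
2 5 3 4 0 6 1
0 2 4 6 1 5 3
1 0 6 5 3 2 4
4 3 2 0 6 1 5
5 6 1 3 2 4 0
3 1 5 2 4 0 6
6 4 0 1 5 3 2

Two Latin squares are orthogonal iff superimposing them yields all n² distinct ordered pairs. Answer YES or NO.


Form the n² = 49 superimposed pairs (L1[i][j], L2[i][j]), row by row (rows and columns indexed from 0):
row 0: (3,2) (0,5) (2,3) (1,4) (4,0) (5,6) (6,1)
row 1: (0,0) (5,2) (6,4) (2,6) (3,1) (1,5) (4,3)
row 2: (5,1) (1,0) (4,6) (6,5) (0,3) (2,2) (3,4)
row 3: (2,4) (6,3) (0,2) (3,0) (1,6) (4,1) (5,5)
row 4: (4,5) (3,6) (1,1) (5,3) (6,2) (0,4) (2,0)
row 5: (1,3) (2,1) (3,5) (4,2) (5,4) (6,0) (0,6)
row 6: (6,6) (4,4) (5,0) (0,1) (2,5) (3,3) (1,2)
Orthogonality requires all 49 pairs distinct.
Check by first coordinate: for each symbol s of L1, list the L2 entries in the n cells where L1 = s; they must all differ.
  L1 = 0: L2 entries (in reading order) 5, 0, 3, 2, 4, 6, 1 — all 7 distinct ✓
  L1 = 1: L2 entries (in reading order) 4, 5, 0, 6, 1, 3, 2 — all 7 distinct ✓
  L1 = 2: L2 entries (in reading order) 3, 6, 2, 4, 0, 1, 5 — all 7 distinct ✓
  L1 = 3: L2 entries (in reading order) 2, 1, 4, 0, 6, 5, 3 — all 7 distinct ✓
  L1 = 4: L2 entries (in reading order) 0, 3, 6, 1, 5, 2, 4 — all 7 distinct ✓
  L1 = 5: L2 entries (in reading order) 6, 2, 1, 5, 3, 4, 0 — all 7 distinct ✓
  L1 = 6: L2 entries (in reading order) 1, 4, 5, 3, 2, 0, 6 — all 7 distinct ✓
Every symbol of L1 meets every symbol of L2 exactly once, so all 49 pairs are distinct (49 of 49).
Conclusion: YES.

YES


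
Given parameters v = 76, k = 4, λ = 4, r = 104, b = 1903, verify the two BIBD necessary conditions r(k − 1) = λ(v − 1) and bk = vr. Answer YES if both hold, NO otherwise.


Condition (i): r(k − 1) = 104·3 = 312; λ(v − 1) = 4·75 = 300. Match? NO.
Condition (ii): bk = 1903·4 = 7612; vr = 76·104 = 7904. Match? NO.
Both conditions hold? NO.

NO


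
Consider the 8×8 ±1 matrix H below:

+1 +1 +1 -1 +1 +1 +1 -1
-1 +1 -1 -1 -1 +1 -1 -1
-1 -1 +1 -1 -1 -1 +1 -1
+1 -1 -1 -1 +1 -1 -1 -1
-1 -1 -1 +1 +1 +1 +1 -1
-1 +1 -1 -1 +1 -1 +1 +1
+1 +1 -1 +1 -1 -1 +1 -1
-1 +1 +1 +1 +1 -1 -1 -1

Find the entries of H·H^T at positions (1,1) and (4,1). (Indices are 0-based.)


Row 1 of H: [-1, 1, -1, -1, -1, 1, -1, -1].
Row 4 of H: [-1, -1, -1, 1, 1, 1, 1, -1].
(H·H^T)[1][1] = Σ_j H[1][j]·H[1][j] = (-1)² + (1)² + (-1)² + (-1)² + (-1)² + (1)² + (-1)² + (-1)² = 1 + 1 + 1 + 1 + 1 + 1 + 1 + 1 = 8.
(H·H^T)[4][1] = Σ_j H[4][j]·H[1][j] = (-1)·(-1) + (-1)·(1) + (-1)·(-1) + (1)·(-1) + (1)·(-1) + (1)·(1) + (1)·(-1) + (-1)·(-1) = 1 + -1 + 1 + -1 + -1 + 1 + -1 + 1 = 0.
So rows 4 and 1 are orthogonal; the diagonal entry equals n = 8.

(1,1) entry = 8; (4,1) entry = 0.


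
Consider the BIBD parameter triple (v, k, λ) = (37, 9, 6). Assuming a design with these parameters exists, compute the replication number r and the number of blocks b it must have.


Any 2-(v, k, λ) BIBD satisfies two necessary conditions:
  (i)  Each point sits in r blocks, and counting incidences through any fixed point gives r(k − 1) = λ(v − 1), so r = λ(v − 1)/(k − 1).
  (ii) Total incidences bk = vr, so b = vr/k.
Step 1: r = λ(v − 1)/(k − 1) = 6·(37 − 1)/(9 − 1) = 6·36/8 = 216/8 = 27.
Step 2: b = vr/k = 37·27/9 = 999/9 = 111.
Check integrality: r = 27 ∈ Z ✓, b = 111 ∈ Z ✓.
(These identities are necessary conditions: they determine r and b for any design with these parameters, but do not by themselves prove that one exists.)

r = 27, b = 111.


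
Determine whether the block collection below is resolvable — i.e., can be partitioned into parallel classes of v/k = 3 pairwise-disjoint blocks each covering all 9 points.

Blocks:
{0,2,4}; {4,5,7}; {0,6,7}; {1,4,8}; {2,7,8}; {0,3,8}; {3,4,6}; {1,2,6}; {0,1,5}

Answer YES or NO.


v = 9, block size k = 3, number of blocks = 9.
For resolvability, blocks must partition into parallel classes of size v/k = 3.
Total blocks must therefore be a multiple of 3: 9 = 3·3 + 0 ⇒ divisible ✓.
Consider block {0,2,4}. It intersects every other block in the collection, so no parallel class of size 3 can contain it.
Since every block must belong to some parallel class in a resolution, the collection cannot be partitioned into parallel classes.
Resolvable? NO.

NO


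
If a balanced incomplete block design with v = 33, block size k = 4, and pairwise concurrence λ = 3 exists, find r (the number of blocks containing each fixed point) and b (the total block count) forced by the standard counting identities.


Any 2-(v, k, λ) BIBD satisfies two necessary conditions:
  (i)  Each point sits in r blocks, and counting incidences through any fixed point gives r(k − 1) = λ(v − 1), so r = λ(v − 1)/(k − 1).
  (ii) Total incidences bk = vr, so b = vr/k.
Step 1: r = λ(v − 1)/(k − 1) = 3·(33 − 1)/(4 − 1) = 3·32/3 = 96/3 = 32.
Step 2: b = vr/k = 33·32/4 = 1056/4 = 264.
Check integrality: r = 32 ∈ Z ✓, b = 264 ∈ Z ✓.
(These identities are necessary conditions: they determine r and b for any design with these parameters, but do not by themselves prove that one exists.)

r = 32, b = 264.


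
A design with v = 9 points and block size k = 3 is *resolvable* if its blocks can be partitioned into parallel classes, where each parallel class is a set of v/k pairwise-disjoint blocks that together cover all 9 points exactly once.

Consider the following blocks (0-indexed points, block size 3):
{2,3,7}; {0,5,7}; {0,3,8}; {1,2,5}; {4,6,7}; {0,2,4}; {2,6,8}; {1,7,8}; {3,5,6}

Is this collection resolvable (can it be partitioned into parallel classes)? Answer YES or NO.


v = 9, block size k = 3, number of blocks = 9.
For resolvability, blocks must partition into parallel classes of size v/k = 3.
Total blocks must therefore be a multiple of 3: 9 = 3·3 + 0 ⇒ divisible ✓.
Consider block {2,3,7}. It intersects every other block in the collection, so no parallel class of size 3 can contain it.
Since every block must belong to some parallel class in a resolution, the collection cannot be partitioned into parallel classes.
Resolvable? NO.

NO


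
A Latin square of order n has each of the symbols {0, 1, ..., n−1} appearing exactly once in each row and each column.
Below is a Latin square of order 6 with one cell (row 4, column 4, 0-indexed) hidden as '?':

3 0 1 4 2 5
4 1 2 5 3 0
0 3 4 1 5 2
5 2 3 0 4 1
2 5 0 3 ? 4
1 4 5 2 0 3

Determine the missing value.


Row 4 contains symbols [0, 2, 3, 4, 5] — missing [1].
Column 4 contains symbols [0, 2, 3, 4, 5] — missing [1].
The missing symbol must appear in both missing sets; intersection = [1].
Therefore the hidden value is 1.

Missing value = 1.
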